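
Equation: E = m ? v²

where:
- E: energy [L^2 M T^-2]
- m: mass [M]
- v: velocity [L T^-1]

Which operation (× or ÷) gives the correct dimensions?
multiplication (×): E = m × v²

E [L^2 M T^-2]; m [M]; v² [L^2 T^-2].
m × v² → [L^2 M T^-2] ✓
m ÷ v² → [L^-2 M T^2] ✗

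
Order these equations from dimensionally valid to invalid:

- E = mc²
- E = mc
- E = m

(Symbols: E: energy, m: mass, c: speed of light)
Dimensionally correct: E = mc²
Dimensionally incorrect: E = mc, E = m
Ordered (correct first, then incorrect): E = mc², E = mc, E = m

- E = mc²: LHS [L^2 M T^-2], RHS [L^2 M T^-2] → correct ✓
- E = mc: LHS [L^2 M T^-2], RHS [L M T^-1] → incorrect ✗
- E = m: LHS [L^2 M T^-2], RHS [M] → incorrect ✗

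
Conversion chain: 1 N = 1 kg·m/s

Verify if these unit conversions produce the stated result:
The chain is incorrect (it contains an error).

Incorrect: Newton is kg·m/s², not kg·m/s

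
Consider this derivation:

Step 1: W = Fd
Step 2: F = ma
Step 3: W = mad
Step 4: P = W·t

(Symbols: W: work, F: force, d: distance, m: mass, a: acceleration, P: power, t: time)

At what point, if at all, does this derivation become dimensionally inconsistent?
Step 4

Step 1: W = Fd → LHS [L^2 M T^-2], RHS [L^2 M T^-2] ✓
Step 2: F = ma → LHS [L M T^-2], RHS [L M T^-2] ✓
Step 3: W = mad → LHS [L^2 M T^-2], RHS [L^2 M T^-2] ✓
Step 4: P = W·t → LHS [L^2 M T^-3], RHS [L^2 M T^-1] ✗

The first dimensional inconsistency appears in step 4: P = W·t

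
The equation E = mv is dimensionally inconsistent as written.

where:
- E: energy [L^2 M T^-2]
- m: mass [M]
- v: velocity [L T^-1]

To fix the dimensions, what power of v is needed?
The exponent of v should be 2: E = mv^2

The LHS E has dimensions [L^2 M T^-2]; v has dimensions [L T^-1].
As written, the RHS mv (exponent 1 on v) has dimensions [L M T^-1], which does not match.
With exponent 2, the RHS mv^2 has dimensions [L^2 M T^-2], matching the LHS.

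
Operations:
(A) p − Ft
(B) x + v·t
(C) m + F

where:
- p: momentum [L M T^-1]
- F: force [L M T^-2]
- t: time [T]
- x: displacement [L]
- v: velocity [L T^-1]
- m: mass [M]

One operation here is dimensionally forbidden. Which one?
(C) m + F

(A) p − Ft: p [L M T^-1] and Ft [L M T^-1] — same dimensions ✓
(B) x + v·t: x [L] and v·t [L] — same dimensions ✓
(C) m + F: m [M] and F [L M T^-2] — different dimensions cannot be added/subtracted ✗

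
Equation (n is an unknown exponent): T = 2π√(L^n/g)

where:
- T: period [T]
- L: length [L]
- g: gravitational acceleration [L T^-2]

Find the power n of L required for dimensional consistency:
n = 1

T has dimensions [T]; L has dimensions [L].
With n = 1: 2π√(L^1/g) has dimensions [T], matching the LHS ✓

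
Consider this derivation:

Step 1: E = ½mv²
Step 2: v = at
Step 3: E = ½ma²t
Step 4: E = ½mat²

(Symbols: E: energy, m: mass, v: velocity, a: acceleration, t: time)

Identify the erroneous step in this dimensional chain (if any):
Step 3

Step 1: E = ½mv² → LHS [L^2 M T^-2], RHS [L^2 M T^-2] ✓
Step 2: v = at → LHS [L T^-1], RHS [L T^-1] ✓
Step 3: E = ½ma²t → LHS [L^2 M T^-2], RHS [L^2 M T^-3] ✗

The first dimensional inconsistency appears in step 3: E = ½ma²t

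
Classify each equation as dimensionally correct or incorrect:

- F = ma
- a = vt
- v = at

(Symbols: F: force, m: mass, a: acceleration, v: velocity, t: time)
Dimensionally correct: F = ma, v = at
Dimensionally incorrect: a = vt
Ordered (correct first, then incorrect): F = ma, v = at, a = vt

- F = ma: LHS [L M T^-2], RHS [L M T^-2] → correct ✓
- a = vt: LHS [L T^-2], RHS [L] → incorrect ✗
- v = at: LHS [L T^-1], RHS [L T^-1] → correct ✓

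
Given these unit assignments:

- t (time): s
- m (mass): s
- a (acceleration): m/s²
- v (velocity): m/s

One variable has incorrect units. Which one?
m

The variable m (mass) should have units kg, not s.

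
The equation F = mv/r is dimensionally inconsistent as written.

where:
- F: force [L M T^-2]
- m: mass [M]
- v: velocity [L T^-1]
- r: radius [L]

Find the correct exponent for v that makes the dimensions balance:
The exponent of v should be 2: F = mv^2/r

The LHS F has dimensions [L M T^-2]; v has dimensions [L T^-1].
As written, the RHS mv/r (exponent 1 on v) has dimensions [M T^-1], which does not match.
With exponent 2, the RHS mv^2/r has dimensions [L M T^-2], matching the LHS.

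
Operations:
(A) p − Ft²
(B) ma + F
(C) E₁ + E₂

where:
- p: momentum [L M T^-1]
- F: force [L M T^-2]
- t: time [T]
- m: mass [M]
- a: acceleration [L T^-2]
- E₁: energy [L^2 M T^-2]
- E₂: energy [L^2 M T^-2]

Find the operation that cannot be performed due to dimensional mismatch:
(A) p − Ft²

(A) p − Ft²: p [L M T^-1] and Ft² [L M] — different dimensions cannot be added/subtracted ✗
(B) ma + F: ma [L M T^-2] and F [L M T^-2] — same dimensions ✓
(C) E₁ + E₂: E₁ [L^2 M T^-2] and E₂ [L^2 M T^-2] — same dimensions ✓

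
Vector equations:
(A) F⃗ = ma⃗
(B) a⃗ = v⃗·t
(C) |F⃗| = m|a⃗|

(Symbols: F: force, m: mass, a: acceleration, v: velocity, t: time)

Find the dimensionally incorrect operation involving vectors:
(B) a⃗ = v⃗·t

(A) F⃗ = ma⃗: LHS [L M T^-2], RHS [L M T^-2] ✓ — Force and acceleration are vectors, mass is a scalar
(B) a⃗ = v⃗·t: LHS [L T^-2], RHS [L] ✗ — acceleration is velocity per time; should be v⃗/t
(C) |F⃗| = m|a⃗|: LHS [L M T^-2], RHS [L M T^-2] ✓ — magnitudes of vectors are scalars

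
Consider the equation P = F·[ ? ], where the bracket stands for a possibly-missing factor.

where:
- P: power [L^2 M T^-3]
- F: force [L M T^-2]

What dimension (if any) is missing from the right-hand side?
[L T^-1] — velocity (e.g. v)

P has dimensions [L^2 M T^-3]; F has dimensions [L M T^-2].
The bracketed factor must supply [L^2 M T^-3] / [L M T^-2] = [L T^-1].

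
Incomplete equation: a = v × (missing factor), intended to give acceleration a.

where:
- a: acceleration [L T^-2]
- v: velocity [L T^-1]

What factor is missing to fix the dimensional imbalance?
1/t (inverse time), dimensions [T^-1]

a has dimensions [L T^-2] and v has dimensions [L T^-1].
The missing factor must have dimensions [L T^-2] / [L T^-1] = [T^-1], i.e. inverse time (1/t).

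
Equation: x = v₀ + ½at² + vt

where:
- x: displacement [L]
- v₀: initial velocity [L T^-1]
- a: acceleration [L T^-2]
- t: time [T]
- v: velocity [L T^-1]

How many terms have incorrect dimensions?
1

LHS x: [L]
- v₀: [L T^-1] ✗
- ½at²: [L] ✓
- vt: [L] ✓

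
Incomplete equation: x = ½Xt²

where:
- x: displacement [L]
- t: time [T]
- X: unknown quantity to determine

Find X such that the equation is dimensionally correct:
X = a (acceleration), dimensions [L T^-2]

x has dimensions [L]; the rest of the RHS (½ t²) has dimensions [T^2].
So X must have dimensions [L T^-2] — X = a (acceleration).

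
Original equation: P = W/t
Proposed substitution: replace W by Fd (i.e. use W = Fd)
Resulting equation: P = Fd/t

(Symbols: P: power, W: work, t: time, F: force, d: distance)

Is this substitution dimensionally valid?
Yes

[W] = [L^2 M T^-2] and [Fd] = [L^2 M T^-2]. These match, so the substitution replaces a quantity by one of the same dimensions and the result P = Fd/t has LHS [L^2 M T^-3] vs RHS [L^2 M T^-3] — still consistent.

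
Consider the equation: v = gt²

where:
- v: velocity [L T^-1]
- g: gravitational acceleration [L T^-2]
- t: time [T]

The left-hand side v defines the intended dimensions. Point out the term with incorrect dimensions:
The right-hand side term gt²

v has dimensions [L T^-1], but gt² has dimensions [L], so the term gt² is dimensionally wrong for v.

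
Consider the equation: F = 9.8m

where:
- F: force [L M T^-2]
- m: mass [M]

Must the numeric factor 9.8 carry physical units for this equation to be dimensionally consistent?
Yes

F has dimensions [L M T^-2], while m alone has dimensions [M]. For the equation to balance, the factor 9.8 must carry dimensions [L T^-2] — it is a dimensional constant (a numerical value of a physical quantity with its units suppressed), not a pure number.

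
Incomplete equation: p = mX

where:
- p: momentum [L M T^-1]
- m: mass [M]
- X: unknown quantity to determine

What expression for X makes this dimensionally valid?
X = v (velocity), dimensions [L T^-1]

p has dimensions [L M T^-1]; the rest of the RHS (m) has dimensions [M].
So X must have dimensions [L T^-1] — X = v (velocity).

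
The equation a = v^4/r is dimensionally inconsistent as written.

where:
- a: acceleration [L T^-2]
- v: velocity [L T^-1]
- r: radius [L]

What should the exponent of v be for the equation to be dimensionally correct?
The exponent of v should be 2: a = v^2/r

The LHS a has dimensions [L T^-2]; v has dimensions [L T^-1].
As written, the RHS v^4/r (exponent 4 on v) has dimensions [L^3 T^-4], which does not match.
With exponent 2, the RHS v^2/r has dimensions [L T^-2], matching the LHS.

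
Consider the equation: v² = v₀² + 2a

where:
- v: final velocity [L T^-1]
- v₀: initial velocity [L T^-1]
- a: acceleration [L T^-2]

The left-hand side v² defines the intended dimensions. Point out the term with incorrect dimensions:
The term 2a

Checking each RHS term against the LHS:
- v₀²: [L^2 T^-2] — matches v² [L^2 T^-2] ✓
- 2a: [L T^-2] — does NOT match v² [L^2 T^-2] ✗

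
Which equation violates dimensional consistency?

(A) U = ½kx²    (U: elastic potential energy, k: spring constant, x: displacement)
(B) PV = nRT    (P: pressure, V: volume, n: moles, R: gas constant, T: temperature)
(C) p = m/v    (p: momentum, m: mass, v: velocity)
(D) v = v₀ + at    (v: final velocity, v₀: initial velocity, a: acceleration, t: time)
(C) p = m/v

The equation (C) p = m/v is dimensionally incorrect.

LHS (p): [L M T^-1]
RHS (m/v): [L^-1 M T] ✗

The dimensions do not match. The other three equations balance.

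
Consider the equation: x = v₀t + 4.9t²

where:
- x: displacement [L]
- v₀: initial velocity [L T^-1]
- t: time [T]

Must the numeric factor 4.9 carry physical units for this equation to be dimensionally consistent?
Yes

x has dimensions [L], while t² alone has dimensions [T^2]. For the equation to balance, the factor 4.9 must carry dimensions [L T^-2] — it is a dimensional constant (a numerical value of a physical quantity with its units suppressed), not a pure number.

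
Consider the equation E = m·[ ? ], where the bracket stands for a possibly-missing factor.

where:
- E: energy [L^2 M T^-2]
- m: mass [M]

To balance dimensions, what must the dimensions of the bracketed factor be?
[L^2 T^-2] — velocity squared (e.g. v²)

E has dimensions [L^2 M T^-2]; m has dimensions [M].
The bracketed factor must supply [L^2 M T^-2] / [M] = [L^2 T^-2].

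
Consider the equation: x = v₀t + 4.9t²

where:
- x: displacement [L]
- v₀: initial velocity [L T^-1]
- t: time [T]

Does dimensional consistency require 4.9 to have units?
Yes

x has dimensions [L], while t² alone has dimensions [T^2]. For the equation to balance, the factor 4.9 must carry dimensions [L T^-2] — it is a dimensional constant (a numerical value of a physical quantity with its units suppressed), not a pure number.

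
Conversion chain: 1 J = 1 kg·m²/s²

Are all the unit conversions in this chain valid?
The chain is correct (no errors).

Correct: Joule is defined as kg·m²/s²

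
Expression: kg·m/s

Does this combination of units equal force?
No

The expression kg·m/s has dimensions [L M T^-1], but force has dimensions [L M T^-2].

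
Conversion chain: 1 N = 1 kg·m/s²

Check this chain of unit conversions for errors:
The chain is correct (no errors).

Correct: Newton is defined as kg·m/s²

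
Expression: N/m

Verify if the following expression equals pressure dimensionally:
No

The expression N/m has dimensions [M T^-2], but pressure has dimensions [L^-1 M T^-2].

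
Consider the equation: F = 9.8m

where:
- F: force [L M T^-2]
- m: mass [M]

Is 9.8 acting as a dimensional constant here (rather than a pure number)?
Yes

F has dimensions [L M T^-2], while m alone has dimensions [M]. For the equation to balance, the factor 9.8 must carry dimensions [L T^-2] — it is a dimensional constant (a numerical value of a physical quantity with its units suppressed), not a pure number.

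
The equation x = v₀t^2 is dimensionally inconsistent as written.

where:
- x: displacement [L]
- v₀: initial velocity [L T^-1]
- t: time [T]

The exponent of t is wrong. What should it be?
The exponent of t should be 1: x = v₀t

The LHS x has dimensions [L]; t has dimensions [T].
As written, the RHS v₀t^2 (exponent 2 on t) has dimensions [L T], which does not match.
With exponent 1, the RHS v₀t has dimensions [L], matching the LHS.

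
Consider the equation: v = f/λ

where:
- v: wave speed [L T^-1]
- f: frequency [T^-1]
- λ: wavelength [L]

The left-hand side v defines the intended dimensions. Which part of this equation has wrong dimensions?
The right-hand side term f/λ

v has dimensions [L T^-1], but f/λ has dimensions [L^-1 T^-1], so the term f/λ is dimensionally wrong for v.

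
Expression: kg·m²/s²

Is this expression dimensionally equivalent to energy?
Yes

The expression kg·m²/s² has dimensions [L^2 M T^-2], which is exactly energy [L^2 M T^-2].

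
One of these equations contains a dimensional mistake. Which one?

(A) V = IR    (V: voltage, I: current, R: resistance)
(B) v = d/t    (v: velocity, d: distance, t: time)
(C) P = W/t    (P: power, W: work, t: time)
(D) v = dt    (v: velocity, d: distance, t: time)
(D) v = dt

The equation (D) v = dt is dimensionally incorrect.

LHS (v): [L T^-1]
RHS (dt): [L T] ✗

The dimensions do not match. The other three equations balance.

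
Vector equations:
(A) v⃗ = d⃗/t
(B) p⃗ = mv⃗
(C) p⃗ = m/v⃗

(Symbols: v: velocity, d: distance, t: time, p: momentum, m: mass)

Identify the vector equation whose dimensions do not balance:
(C) p⃗ = m/v⃗

(A) v⃗ = d⃗/t: LHS [L T^-1], RHS [L T^-1] ✓ — displacement (vector) divided by time (scalar)
(B) p⃗ = mv⃗: LHS [L M T^-1], RHS [L M T^-1] ✓ — mass (scalar) times velocity (vector)
(C) p⃗ = m/v⃗: LHS [L M T^-1], RHS [L^-1 M T] ✗ — momentum is mass times velocity; should be mv⃗ (and division by a vector is undefined)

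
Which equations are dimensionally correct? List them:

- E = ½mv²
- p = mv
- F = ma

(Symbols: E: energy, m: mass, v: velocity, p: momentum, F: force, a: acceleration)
Dimensionally correct: E = ½mv², p = mv, F = ma
Dimensionally incorrect: none
Ordered (correct first, then incorrect): E = ½mv², p = mv, F = ma

- E = ½mv²: LHS [L^2 M T^-2], RHS [L^2 M T^-2] → correct ✓
- p = mv: LHS [L M T^-1], RHS [L M T^-1] → correct ✓
- F = ma: LHS [L M T^-2], RHS [L M T^-2] → correct ✓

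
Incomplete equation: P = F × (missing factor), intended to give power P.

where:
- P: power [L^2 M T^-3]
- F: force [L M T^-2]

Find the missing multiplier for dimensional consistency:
v (velocity), dimensions [L T^-1]

P has dimensions [L^2 M T^-3] and F has dimensions [L M T^-2].
The missing factor must have dimensions [L^2 M T^-3] / [L M T^-2] = [L T^-1], i.e. velocity (v).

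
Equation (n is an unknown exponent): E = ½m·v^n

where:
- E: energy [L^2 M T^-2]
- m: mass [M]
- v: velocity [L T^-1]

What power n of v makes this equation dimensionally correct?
n = 2

E has dimensions [L^2 M T^-2]; v has dimensions [L T^-1].
The rest of the RHS has dimensions [M], so v^n must supply [L^2 T^-2].
With n = 2: ½m·v^2 has dimensions [L^2 M T^-2], matching the LHS ✓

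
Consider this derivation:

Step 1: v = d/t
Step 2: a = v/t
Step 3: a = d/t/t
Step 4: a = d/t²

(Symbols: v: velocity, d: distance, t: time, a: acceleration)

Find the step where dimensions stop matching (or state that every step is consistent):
No step introduces an error — all steps are dimensionally consistent.

Step 1: v = d/t → LHS [L T^-1], RHS [L T^-1] ✓
Step 2: a = v/t → LHS [L T^-2], RHS [L T^-2] ✓
Step 3: a = d/t/t → LHS [L T^-2], RHS [L T^-2] ✓
Step 4: a = d/t² → LHS [L T^-2], RHS [L T^-2] ✓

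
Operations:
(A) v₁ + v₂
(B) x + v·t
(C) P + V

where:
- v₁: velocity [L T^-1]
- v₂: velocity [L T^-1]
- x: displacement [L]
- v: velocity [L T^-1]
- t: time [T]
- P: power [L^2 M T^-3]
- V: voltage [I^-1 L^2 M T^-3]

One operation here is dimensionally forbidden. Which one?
(C) P + V

(A) v₁ + v₂: v₁ [L T^-1] and v₂ [L T^-1] — same dimensions ✓
(B) x + v·t: x [L] and v·t [L] — same dimensions ✓
(C) P + V: P [L^2 M T^-3] and V [I^-1 L^2 M T^-3] — different dimensions cannot be added/subtracted ✗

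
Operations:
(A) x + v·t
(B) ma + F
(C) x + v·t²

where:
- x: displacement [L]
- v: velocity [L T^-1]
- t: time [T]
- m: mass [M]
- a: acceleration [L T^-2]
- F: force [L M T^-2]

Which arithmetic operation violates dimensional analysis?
(C) x + v·t²

(A) x + v·t: x [L] and v·t [L] — same dimensions ✓
(B) ma + F: ma [L M T^-2] and F [L M T^-2] — same dimensions ✓
(C) x + v·t²: x [L] and v·t² [L T] — different dimensions cannot be added/subtracted ✗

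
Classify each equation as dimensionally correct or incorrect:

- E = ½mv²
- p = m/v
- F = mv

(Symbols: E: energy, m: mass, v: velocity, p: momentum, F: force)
Dimensionally correct: E = ½mv²
Dimensionally incorrect: p = m/v, F = mv
Ordered (correct first, then incorrect): E = ½mv², p = m/v, F = mv

- E = ½mv²: LHS [L^2 M T^-2], RHS [L^2 M T^-2] → correct ✓
- p = m/v: LHS [L M T^-1], RHS [L^-1 M T] → incorrect ✗
- F = mv: LHS [L M T^-2], RHS [L M T^-1] → incorrect ✗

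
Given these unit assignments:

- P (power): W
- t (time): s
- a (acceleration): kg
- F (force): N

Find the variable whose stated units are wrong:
a

The variable a (acceleration) should have units m/s², not kg.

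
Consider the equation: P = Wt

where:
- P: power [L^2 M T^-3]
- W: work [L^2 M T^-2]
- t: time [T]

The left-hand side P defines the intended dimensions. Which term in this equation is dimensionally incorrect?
The right-hand side term Wt

P has dimensions [L^2 M T^-3], but Wt has dimensions [L^2 M T^-1], so the term Wt is dimensionally wrong for P.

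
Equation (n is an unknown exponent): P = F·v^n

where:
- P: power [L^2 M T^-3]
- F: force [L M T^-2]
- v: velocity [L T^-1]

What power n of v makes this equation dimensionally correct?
n = 1

P has dimensions [L^2 M T^-3]; v has dimensions [L T^-1].
The rest of the RHS has dimensions [L M T^-2], so v^n must supply [L T^-1].
With n = 1: F·v^1 has dimensions [L^2 M T^-3], matching the LHS ✓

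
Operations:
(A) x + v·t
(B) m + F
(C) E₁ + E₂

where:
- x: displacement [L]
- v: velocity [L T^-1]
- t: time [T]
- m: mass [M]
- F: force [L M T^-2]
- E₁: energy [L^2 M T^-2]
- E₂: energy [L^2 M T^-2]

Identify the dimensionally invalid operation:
(B) m + F

(A) x + v·t: x [L] and v·t [L] — same dimensions ✓
(B) m + F: m [M] and F [L M T^-2] — different dimensions cannot be added/subtracted ✗
(C) E₁ + E₂: E₁ [L^2 M T^-2] and E₂ [L^2 M T^-2] — same dimensions ✓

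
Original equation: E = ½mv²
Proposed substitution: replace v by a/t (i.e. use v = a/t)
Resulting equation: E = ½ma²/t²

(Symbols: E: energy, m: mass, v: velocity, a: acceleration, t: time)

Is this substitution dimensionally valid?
No

[v] = [L T^-1] and [a/t] = [L T^-3]. These differ, so the substitution replaces a quantity by one of different dimensions and the result E = ½ma²/t² has LHS [L^2 M T^-2] vs RHS [L^2 M T^-6] — inconsistent.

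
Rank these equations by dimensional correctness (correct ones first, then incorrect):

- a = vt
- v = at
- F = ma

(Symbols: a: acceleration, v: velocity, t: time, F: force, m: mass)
Dimensionally correct: v = at, F = ma
Dimensionally incorrect: a = vt
Ordered (correct first, then incorrect): v = at, F = ma, a = vt

- a = vt: LHS [L T^-2], RHS [L] → incorrect ✗
- v = at: LHS [L T^-1], RHS [L T^-1] → correct ✓
- F = ma: LHS [L M T^-2], RHS [L M T^-2] → correct ✓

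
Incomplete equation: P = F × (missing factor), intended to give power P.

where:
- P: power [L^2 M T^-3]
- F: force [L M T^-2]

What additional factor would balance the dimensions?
v (velocity), dimensions [L T^-1]

P has dimensions [L^2 M T^-3] and F has dimensions [L M T^-2].
The missing factor must have dimensions [L^2 M T^-3] / [L M T^-2] = [L T^-1], i.e. velocity (v).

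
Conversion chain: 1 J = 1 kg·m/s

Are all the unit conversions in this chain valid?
The chain is incorrect (it contains an error).

Incorrect: Joule is kg·m²/s², not kg·m/s (that is momentum)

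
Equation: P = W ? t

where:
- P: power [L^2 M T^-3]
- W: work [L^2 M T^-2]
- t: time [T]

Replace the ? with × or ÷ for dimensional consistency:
division (÷): P = W ÷ t

P [L^2 M T^-3]; W [L^2 M T^-2]; t [T].
W × t → [L^2 M T^-1] ✗
W ÷ t → [L^2 M T^-3] ✓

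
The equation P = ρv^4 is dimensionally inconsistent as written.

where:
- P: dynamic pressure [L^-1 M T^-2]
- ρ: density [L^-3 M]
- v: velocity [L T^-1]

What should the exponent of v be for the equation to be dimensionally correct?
The exponent of v should be 2: P = ρv^2

The LHS P has dimensions [L^-1 M T^-2]; v has dimensions [L T^-1].
As written, the RHS ρv^4 (exponent 4 on v) has dimensions [L M T^-4], which does not match.
With exponent 2, the RHS ρv^2 has dimensions [L^-1 M T^-2], matching the LHS.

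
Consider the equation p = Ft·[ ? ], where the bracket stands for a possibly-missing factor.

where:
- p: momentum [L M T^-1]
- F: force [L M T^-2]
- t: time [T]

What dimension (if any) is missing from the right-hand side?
Nothing is missing — the bracketed factor must be dimensionless.

p has dimensions [L M T^-1] and Ft already has dimensions [L M T^-1], so p = Ft is dimensionally complete.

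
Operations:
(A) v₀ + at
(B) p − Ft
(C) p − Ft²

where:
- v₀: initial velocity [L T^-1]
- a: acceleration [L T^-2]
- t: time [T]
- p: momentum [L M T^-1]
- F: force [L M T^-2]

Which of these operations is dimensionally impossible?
(C) p − Ft²

(A) v₀ + at: v₀ [L T^-1] and at [L T^-1] — same dimensions ✓
(B) p − Ft: p [L M T^-1] and Ft [L M T^-1] — same dimensions ✓
(C) p − Ft²: p [L M T^-1] and Ft² [L M] — different dimensions cannot be added/subtracted ✗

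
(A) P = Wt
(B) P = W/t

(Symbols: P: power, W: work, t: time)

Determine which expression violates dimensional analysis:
(A)

(A) P = Wt: LHS [L^2 M T^-3], RHS [L^2 M T^-1] ✗
(B) P = W/t: LHS [L^2 M T^-3], RHS [L^2 M T^-3] ✓

Expression (A) P = Wt is dimensionally incorrect.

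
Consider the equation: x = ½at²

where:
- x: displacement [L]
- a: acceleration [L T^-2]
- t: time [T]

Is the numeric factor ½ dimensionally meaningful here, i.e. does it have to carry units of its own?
No

x has dimensions [L] and at² already has dimensions [L], so the equation balances without ½ contributing any dimensions. ½ is a pure (dimensionless) number; changing or removing it would not affect dimensional consistency.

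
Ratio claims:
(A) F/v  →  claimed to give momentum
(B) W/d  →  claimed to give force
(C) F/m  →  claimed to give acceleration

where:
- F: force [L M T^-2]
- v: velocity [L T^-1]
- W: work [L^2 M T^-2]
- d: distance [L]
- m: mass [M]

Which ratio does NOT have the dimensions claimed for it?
(A) F/v does not give momentum

(A) F/v: [M T^-1] ≠ momentum [L M T^-1] ✗
(B) W/d: [L M T^-2] = force [L M T^-2] ✓
(C) F/m: [L T^-2] = acceleration [L T^-2] ✓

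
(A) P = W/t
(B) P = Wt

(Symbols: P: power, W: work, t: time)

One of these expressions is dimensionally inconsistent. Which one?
(B)

(A) P = W/t: LHS [L^2 M T^-3], RHS [L^2 M T^-3] ✓
(B) P = Wt: LHS [L^2 M T^-3], RHS [L^2 M T^-1] ✗

Expression (B) P = Wt is dimensionally incorrect.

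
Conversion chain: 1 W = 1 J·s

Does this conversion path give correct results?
The chain is incorrect (it contains an error).

Incorrect: Watt is J/s, not J·s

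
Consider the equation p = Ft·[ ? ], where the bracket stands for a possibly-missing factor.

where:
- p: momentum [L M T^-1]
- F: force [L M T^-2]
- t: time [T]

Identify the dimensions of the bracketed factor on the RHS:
Nothing is missing — the bracketed factor must be dimensionless.

p has dimensions [L M T^-1] and Ft already has dimensions [L M T^-1], so p = Ft is dimensionally complete.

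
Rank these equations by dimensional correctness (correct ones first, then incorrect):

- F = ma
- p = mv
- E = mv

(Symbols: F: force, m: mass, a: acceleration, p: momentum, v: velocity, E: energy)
Dimensionally correct: F = ma, p = mv
Dimensionally incorrect: E = mv
Ordered (correct first, then incorrect): F = ma, p = mv, E = mv

- F = ma: LHS [L M T^-2], RHS [L M T^-2] → correct ✓
- p = mv: LHS [L M T^-1], RHS [L M T^-1] → correct ✓
- E = mv: LHS [L^2 M T^-2], RHS [L M T^-1] → incorrect ✗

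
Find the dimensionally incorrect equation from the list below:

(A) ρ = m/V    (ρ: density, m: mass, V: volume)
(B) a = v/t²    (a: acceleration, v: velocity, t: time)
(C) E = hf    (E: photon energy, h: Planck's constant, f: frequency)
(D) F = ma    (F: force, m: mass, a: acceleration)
(B) a = v/t²

The equation (B) a = v/t² is dimensionally incorrect.

LHS (a): [L T^-2]
RHS (v/t²): [L T^-3] ✗

The dimensions do not match. The other three equations balance.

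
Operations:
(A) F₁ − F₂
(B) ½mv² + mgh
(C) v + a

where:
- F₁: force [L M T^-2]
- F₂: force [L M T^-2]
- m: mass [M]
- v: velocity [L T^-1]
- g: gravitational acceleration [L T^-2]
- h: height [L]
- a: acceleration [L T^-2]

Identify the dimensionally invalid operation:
(C) v + a

(A) F₁ − F₂: F₁ [L M T^-2] and F₂ [L M T^-2] — same dimensions ✓
(B) ½mv² + mgh: ½mv² [L^2 M T^-2] and mgh [L^2 M T^-2] — same dimensions ✓
(C) v + a: v [L T^-1] and a [L T^-2] — different dimensions cannot be added/subtracted ✗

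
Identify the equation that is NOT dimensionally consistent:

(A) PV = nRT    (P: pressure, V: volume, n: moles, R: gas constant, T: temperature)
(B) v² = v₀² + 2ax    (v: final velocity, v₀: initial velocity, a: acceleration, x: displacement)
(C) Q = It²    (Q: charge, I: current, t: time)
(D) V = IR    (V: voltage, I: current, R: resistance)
(C) Q = It²

The equation (C) Q = It² is dimensionally incorrect.

LHS (Q): [I T]
RHS (It²): [I T^2] ✗

The dimensions do not match. The other three equations balance.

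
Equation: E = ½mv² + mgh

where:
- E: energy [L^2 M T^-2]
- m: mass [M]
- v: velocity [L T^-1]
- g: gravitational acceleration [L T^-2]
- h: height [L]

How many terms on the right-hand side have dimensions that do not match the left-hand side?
0

LHS E: [L^2 M T^-2]
- ½mv²: [L^2 M T^-2] ✓
- mgh: [L^2 M T^-2] ✓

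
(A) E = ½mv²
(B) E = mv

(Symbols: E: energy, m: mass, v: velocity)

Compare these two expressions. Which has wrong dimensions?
(B)

(A) E = ½mv²: LHS [L^2 M T^-2], RHS [L^2 M T^-2] ✓
(B) E = mv: LHS [L^2 M T^-2], RHS [L M T^-1] ✗

Expression (B) E = mv is dimensionally incorrect.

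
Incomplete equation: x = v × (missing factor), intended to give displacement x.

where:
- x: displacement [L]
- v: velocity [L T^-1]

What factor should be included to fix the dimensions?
t (time), dimensions [T]

x has dimensions [L] and v has dimensions [L T^-1].
The missing factor must have dimensions [L] / [L T^-1] = [T], i.e. time (t).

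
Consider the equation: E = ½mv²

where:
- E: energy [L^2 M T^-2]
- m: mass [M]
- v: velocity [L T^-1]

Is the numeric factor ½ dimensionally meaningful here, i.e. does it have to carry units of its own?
No

E has dimensions [L^2 M T^-2] and mv² already has dimensions [L^2 M T^-2], so the equation balances without ½ contributing any dimensions. ½ is a pure (dimensionless) number; changing or removing it would not affect dimensional consistency.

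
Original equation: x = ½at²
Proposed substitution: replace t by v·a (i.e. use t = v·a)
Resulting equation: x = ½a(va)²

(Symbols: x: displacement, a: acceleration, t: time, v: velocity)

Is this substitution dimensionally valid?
No

[t] = [T] and [v·a] = [L^2 T^-3]. These differ, so the substitution replaces a quantity by one of different dimensions and the result x = ½a(va)² has LHS [L] vs RHS [L^5 T^-8] — inconsistent.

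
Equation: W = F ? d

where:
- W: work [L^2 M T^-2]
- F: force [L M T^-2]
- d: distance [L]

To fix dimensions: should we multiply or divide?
multiplication (×): W = F × d

W [L^2 M T^-2]; F [L M T^-2]; d [L].
F × d → [L^2 M T^-2] ✓
F ÷ d → [M T^-2] ✗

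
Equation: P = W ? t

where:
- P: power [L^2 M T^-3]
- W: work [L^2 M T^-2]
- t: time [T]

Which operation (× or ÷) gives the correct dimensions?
division (÷): P = W ÷ t

P [L^2 M T^-3]; W [L^2 M T^-2]; t [T].
W × t → [L^2 M T^-1] ✗
W ÷ t → [L^2 M T^-3] ✓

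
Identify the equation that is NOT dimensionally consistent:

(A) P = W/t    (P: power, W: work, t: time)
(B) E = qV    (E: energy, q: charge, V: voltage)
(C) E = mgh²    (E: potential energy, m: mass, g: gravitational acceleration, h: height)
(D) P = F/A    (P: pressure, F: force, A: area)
(C) E = mgh²

The equation (C) E = mgh² is dimensionally incorrect.

LHS (E): [L^2 M T^-2]
RHS (mgh²): [L^3 M T^-2] ✗

The dimensions do not match. The other three equations balance.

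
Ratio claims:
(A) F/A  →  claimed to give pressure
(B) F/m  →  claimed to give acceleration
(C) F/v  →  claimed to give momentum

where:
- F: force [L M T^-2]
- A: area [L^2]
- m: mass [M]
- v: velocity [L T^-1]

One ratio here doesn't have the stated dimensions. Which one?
(C) F/v does not give momentum

(A) F/A: [L^-1 M T^-2] = pressure [L^-1 M T^-2] ✓
(B) F/m: [L T^-2] = acceleration [L T^-2] ✓
(C) F/v: [M T^-1] ≠ momentum [L M T^-1] ✗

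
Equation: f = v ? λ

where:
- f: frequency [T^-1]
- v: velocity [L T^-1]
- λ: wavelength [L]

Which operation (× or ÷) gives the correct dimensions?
division (÷): f = v ÷ λ

f [T^-1]; v [L T^-1]; λ [L].
v × λ → [L^2 T^-1] ✗
v ÷ λ → [T^-1] ✓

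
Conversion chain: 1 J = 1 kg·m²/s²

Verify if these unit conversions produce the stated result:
The chain is correct (no errors).

Correct: Joule is defined as kg·m²/s²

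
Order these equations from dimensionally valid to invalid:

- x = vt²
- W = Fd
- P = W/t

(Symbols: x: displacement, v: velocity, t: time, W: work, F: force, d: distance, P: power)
Dimensionally correct: W = Fd, P = W/t
Dimensionally incorrect: x = vt²
Ordered (correct first, then incorrect): W = Fd, P = W/t, x = vt²

- x = vt²: LHS [L], RHS [L T] → incorrect ✗
- W = Fd: LHS [L^2 M T^-2], RHS [L^2 M T^-2] → correct ✓
- P = W/t: LHS [L^2 M T^-3], RHS [L^2 M T^-3] → correct ✓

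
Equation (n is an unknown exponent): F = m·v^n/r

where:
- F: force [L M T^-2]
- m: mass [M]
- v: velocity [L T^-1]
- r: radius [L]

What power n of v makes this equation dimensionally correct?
n = 2

F has dimensions [L M T^-2]; v has dimensions [L T^-1].
The rest of the RHS has dimensions [L^-1 M], so v^n must supply [L^2 T^-2].
With n = 2: m·v^2/r has dimensions [L M T^-2], matching the LHS ✓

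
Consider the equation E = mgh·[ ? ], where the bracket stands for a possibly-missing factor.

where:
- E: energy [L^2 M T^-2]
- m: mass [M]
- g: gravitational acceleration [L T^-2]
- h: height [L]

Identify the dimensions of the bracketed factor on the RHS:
Nothing is missing — the bracketed factor must be dimensionless.

E has dimensions [L^2 M T^-2] and mgh already has dimensions [L^2 M T^-2], so E = mgh is dimensionally complete.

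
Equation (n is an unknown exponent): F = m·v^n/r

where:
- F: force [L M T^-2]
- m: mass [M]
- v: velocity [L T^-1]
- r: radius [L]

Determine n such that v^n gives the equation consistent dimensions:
n = 2

F has dimensions [L M T^-2]; v has dimensions [L T^-1].
The rest of the RHS has dimensions [L^-1 M], so v^n must supply [L^2 T^-2].
With n = 2: m·v^2/r has dimensions [L M T^-2], matching the LHS ✓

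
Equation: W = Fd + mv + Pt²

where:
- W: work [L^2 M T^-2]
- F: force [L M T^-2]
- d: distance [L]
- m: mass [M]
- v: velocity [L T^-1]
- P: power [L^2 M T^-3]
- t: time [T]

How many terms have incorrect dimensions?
2

LHS W: [L^2 M T^-2]
- Fd: [L^2 M T^-2] ✓
- mv: [L M T^-1] ✗
- Pt²: [L^2 M T^-1] ✗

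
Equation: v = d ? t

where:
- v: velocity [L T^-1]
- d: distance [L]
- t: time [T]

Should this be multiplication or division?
division (÷): v = d ÷ t

v [L T^-1]; d [L]; t [T].
d × t → [L T] ✗
d ÷ t → [L T^-1] ✓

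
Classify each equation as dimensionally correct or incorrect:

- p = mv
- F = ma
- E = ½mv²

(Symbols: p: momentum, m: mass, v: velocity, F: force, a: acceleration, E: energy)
Dimensionally correct: p = mv, F = ma, E = ½mv²
Dimensionally incorrect: none
Ordered (correct first, then incorrect): p = mv, F = ma, E = ½mv²

- p = mv: LHS [L M T^-1], RHS [L M T^-1] → correct ✓
- F = ma: LHS [L M T^-2], RHS [L M T^-2] → correct ✓
- E = ½mv²: LHS [L^2 M T^-2], RHS [L^2 M T^-2] → correct ✓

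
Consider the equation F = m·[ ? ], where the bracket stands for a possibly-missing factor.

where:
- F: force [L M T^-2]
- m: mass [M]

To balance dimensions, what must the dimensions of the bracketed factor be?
[L T^-2] — acceleration (e.g. a)

F has dimensions [L M T^-2]; m has dimensions [M].
The bracketed factor must supply [L M T^-2] / [M] = [L T^-2].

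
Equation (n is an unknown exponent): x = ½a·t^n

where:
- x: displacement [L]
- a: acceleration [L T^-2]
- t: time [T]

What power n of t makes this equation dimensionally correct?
n = 2

x has dimensions [L]; t has dimensions [T].
The rest of the RHS has dimensions [L T^-2], so t^n must supply [T^2].
With n = 2: ½a·t^2 has dimensions [L], matching the LHS ✓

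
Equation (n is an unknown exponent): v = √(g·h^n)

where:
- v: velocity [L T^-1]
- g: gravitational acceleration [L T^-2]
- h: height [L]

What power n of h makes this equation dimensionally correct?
n = 1

v has dimensions [L T^-1]; h has dimensions [L].
With n = 1: √(g·h^1) has dimensions [L T^-1], matching the LHS ✓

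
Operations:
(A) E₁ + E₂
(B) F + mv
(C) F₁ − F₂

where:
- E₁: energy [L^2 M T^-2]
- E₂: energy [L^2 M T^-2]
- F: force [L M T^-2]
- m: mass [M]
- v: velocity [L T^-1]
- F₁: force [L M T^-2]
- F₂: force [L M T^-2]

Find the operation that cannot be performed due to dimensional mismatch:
(B) F + mv

(A) E₁ + E₂: E₁ [L^2 M T^-2] and E₂ [L^2 M T^-2] — same dimensions ✓
(B) F + mv: F [L M T^-2] and mv [L M T^-1] — different dimensions cannot be added/subtracted ✗
(C) F₁ − F₂: F₁ [L M T^-2] and F₂ [L M T^-2] — same dimensions ✓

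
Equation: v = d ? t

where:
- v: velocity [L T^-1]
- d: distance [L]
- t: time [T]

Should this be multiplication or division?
division (÷): v = d ÷ t

v [L T^-1]; d [L]; t [T].
d × t → [L T] ✗
d ÷ t → [L T^-1] ✓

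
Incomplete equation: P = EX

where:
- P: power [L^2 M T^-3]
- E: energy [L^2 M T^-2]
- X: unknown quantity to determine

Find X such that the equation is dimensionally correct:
X = f (inverse time / frequency (1/t)), dimensions [T^-1]

P has dimensions [L^2 M T^-3]; the rest of the RHS (E) has dimensions [L^2 M T^-2].
So X must have dimensions [T^-1] — X = f (inverse time / frequency (1/t)).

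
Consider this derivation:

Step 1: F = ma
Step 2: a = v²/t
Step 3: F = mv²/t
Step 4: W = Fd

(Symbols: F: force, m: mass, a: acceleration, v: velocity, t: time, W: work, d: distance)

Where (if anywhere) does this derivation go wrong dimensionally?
Step 2

Step 1: F = ma → LHS [L M T^-2], RHS [L M T^-2] ✓
Step 2: a = v²/t → LHS [L T^-2], RHS [L^2 T^-3] ✗

The first dimensional inconsistency appears in step 2: a = v²/t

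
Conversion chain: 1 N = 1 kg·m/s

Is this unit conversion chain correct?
The chain is incorrect (it contains an error).

Incorrect: Newton is kg·m/s², not kg·m/s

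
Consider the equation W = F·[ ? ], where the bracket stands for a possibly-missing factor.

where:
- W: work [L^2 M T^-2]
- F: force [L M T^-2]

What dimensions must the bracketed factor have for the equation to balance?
[L] — length (e.g. a distance d)

W has dimensions [L^2 M T^-2]; F has dimensions [L M T^-2].
The bracketed factor must supply [L^2 M T^-2] / [L M T^-2] = [L].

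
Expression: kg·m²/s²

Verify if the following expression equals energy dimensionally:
Yes

The expression kg·m²/s² has dimensions [L^2 M T^-2], which is exactly energy [L^2 M T^-2].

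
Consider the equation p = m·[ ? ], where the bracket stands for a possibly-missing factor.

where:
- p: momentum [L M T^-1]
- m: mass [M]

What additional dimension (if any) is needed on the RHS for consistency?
[L T^-1] — velocity (e.g. v)

p has dimensions [L M T^-1]; m has dimensions [M].
The bracketed factor must supply [L M T^-1] / [M] = [L T^-1].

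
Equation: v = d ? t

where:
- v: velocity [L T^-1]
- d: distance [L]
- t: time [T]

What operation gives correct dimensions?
division (÷): v = d ÷ t

v [L T^-1]; d [L]; t [T].
d × t → [L T] ✗
d ÷ t → [L T^-1] ✓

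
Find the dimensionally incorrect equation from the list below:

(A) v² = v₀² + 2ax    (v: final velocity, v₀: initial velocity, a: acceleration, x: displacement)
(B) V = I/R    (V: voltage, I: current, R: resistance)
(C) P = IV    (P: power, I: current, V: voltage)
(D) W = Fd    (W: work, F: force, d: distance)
(B) V = I/R

The equation (B) V = I/R is dimensionally incorrect.

LHS (V): [I^-1 L^2 M T^-3]
RHS (I/R): [I^3 L^-2 M^-1 T^3] ✗

The dimensions do not match. The other three equations balance.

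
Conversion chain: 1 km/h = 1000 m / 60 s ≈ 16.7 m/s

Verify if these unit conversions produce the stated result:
The chain is incorrect (it contains an error).

Incorrect: 1 h = 3600 s, not 60 s (1 km/h ≈ 0.278 m/s)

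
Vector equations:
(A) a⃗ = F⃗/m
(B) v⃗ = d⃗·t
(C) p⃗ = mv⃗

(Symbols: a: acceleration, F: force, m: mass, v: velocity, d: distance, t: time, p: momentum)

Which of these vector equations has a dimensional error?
(B) v⃗ = d⃗·t

(A) a⃗ = F⃗/m: LHS [L T^-2], RHS [L T^-2] ✓ — force (vector) divided by mass (scalar)
(B) v⃗ = d⃗·t: LHS [L T^-1], RHS [L T] ✗ — velocity is displacement per time; should be d⃗/t
(C) p⃗ = mv⃗: LHS [L M T^-1], RHS [L M T^-1] ✓ — mass (scalar) times velocity (vector)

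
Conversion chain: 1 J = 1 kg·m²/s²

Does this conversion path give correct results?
The chain is correct (no errors).

Correct: Joule is defined as kg·m²/s²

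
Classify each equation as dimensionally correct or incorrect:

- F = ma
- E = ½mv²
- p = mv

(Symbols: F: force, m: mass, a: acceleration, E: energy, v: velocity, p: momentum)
Dimensionally correct: F = ma, E = ½mv², p = mv
Dimensionally incorrect: none
Ordered (correct first, then incorrect): F = ma, E = ½mv², p = mv

- F = ma: LHS [L M T^-2], RHS [L M T^-2] → correct ✓
- E = ½mv²: LHS [L^2 M T^-2], RHS [L^2 M T^-2] → correct ✓
- p = mv: LHS [L M T^-1], RHS [L M T^-1] → correct ✓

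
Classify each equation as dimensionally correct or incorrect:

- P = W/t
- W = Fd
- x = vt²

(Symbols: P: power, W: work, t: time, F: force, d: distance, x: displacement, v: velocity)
Dimensionally correct: P = W/t, W = Fd
Dimensionally incorrect: x = vt²
Ordered (correct first, then incorrect): P = W/t, W = Fd, x = vt²

- P = W/t: LHS [L^2 M T^-3], RHS [L^2 M T^-3] → correct ✓
- W = Fd: LHS [L^2 M T^-2], RHS [L^2 M T^-2] → correct ✓
- x = vt²: LHS [L], RHS [L T] → incorrect ✗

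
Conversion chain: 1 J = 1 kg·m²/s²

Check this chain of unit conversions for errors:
The chain is correct (no errors).

Correct: Joule is defined as kg·m²/s²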